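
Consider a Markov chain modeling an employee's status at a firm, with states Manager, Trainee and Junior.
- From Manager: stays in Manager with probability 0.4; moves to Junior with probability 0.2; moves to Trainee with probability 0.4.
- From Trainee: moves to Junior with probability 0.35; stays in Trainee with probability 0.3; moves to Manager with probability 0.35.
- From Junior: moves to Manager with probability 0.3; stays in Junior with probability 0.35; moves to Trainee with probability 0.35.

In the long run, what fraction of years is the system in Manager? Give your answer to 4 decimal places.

0.3528

Let the stationary distribution be π with π = πP and π_1 + π_2 + π_3 = 1.
π_1 = 0.4·π_1 + 0.35·π_2 + 0.3·π_3
π_2 = 0.4·π_1 + 0.3·π_2 + 0.35·π_3
Solving with the normalization constraint gives π = (0.3528, 0.3501, 0.2971).
So the stationary probability of Manager is 0.3528.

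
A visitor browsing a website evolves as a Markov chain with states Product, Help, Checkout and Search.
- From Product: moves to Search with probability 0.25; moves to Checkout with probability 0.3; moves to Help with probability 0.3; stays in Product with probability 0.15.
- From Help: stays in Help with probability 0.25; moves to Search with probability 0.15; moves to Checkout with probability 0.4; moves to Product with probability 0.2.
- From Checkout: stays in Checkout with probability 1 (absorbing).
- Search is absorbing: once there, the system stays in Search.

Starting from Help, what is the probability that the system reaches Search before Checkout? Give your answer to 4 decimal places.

Let h(s) be the probability of absorption at Search starting from transient state s. Then h(Search) = 1 and h(Checkout) = 0. By first-step analysis:
h(Product) = 0.15·h(Product) + 0.3·h(Help) + 0.3·0 + 0.25·1
h(Help) = 0.2·h(Product) + 0.25·h(Help) + 0.4·0 + 0.15·1
Solving: h(Product) = 0.4026, h(Help) = 0.3074.
Starting from Help, the probability is 0.3074.

0.3074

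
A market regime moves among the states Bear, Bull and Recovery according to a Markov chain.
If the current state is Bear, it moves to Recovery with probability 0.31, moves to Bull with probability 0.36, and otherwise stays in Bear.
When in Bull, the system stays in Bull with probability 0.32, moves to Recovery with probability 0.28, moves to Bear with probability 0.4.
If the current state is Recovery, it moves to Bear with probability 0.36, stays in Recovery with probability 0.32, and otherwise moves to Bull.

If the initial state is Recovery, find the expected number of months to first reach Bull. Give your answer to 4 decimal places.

2.9942

Let t(s) be the expected number of months to first reach Bull from state s, with t(Bull) = 0. Conditioning on the first month:
t(Bear) = 1 + 0.33·t(Bear) + 0.31·t(Recovery)
t(Recovery) = 1 + 0.36·t(Bear) + 0.32·t(Recovery)
Solving: t(Bear) = 2.8779, t(Recovery) = 2.9942.
Expected months from Recovery to Bull: 2.9942.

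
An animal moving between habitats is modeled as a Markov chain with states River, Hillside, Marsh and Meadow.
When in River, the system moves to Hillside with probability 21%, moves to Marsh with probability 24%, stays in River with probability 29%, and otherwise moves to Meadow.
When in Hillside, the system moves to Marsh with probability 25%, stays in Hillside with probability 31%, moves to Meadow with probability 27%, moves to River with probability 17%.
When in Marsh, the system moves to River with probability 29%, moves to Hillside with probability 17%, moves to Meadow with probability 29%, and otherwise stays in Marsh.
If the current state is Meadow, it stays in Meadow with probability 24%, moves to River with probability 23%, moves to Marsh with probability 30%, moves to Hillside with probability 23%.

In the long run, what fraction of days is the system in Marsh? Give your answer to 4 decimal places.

Let the stationary distribution be π with π = πP and π_1 + π_2 + π_3 + π_4 = 1.
π_1 = 0.29·π_1 + 0.17·π_2 + 0.29·π_3 + 0.23·π_4
π_2 = 0.21·π_1 + 0.31·π_2 + 0.17·π_3 + 0.23·π_4
π_3 = 0.24·π_1 + 0.25·π_2 + 0.25·π_3 + 0.3·π_4
Solving with the normalization constraint gives π = (0.2468, 0.2276, 0.2608, 0.2648).
So the stationary probability of Marsh is 0.2608.

0.2608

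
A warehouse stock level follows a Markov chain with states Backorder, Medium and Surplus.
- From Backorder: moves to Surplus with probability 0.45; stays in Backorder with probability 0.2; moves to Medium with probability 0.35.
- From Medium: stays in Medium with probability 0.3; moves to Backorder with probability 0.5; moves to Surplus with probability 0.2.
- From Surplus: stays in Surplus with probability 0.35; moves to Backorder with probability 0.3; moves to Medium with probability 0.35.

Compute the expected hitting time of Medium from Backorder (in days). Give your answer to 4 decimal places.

2.8571

Let t(s) be the expected number of days to first reach Medium from state s, with t(Medium) = 0. Conditioning on the first day:
t(Backorder) = 1 + 0.2·t(Backorder) + 0.45·t(Surplus)
t(Surplus) = 1 + 0.3·t(Backorder) + 0.35·t(Surplus)
Solving: t(Backorder) = 2.8571, t(Surplus) = 2.8571.
Expected days from Backorder to Medium: 2.8571.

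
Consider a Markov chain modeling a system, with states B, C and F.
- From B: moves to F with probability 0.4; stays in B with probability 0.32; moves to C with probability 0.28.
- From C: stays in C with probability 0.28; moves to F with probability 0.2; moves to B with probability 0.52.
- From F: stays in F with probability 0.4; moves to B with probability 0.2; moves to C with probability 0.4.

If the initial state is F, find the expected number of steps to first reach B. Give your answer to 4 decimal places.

3.1818

Let t(s) be the expected number of steps to first reach B from state s, with t(B) = 0. Conditioning on the first step:
t(C) = 1 + 0.28·t(C) + 0.2·t(F)
t(F) = 1 + 0.4·t(C) + 0.4·t(F)
Solving: t(C) = 2.2727, t(F) = 3.1818.
Expected steps from F to B: 3.1818.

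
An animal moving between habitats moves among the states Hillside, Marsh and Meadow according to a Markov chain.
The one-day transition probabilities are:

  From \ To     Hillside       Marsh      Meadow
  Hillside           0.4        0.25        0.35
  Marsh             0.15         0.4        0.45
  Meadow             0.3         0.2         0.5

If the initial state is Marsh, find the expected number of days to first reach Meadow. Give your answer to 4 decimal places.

2.3256

Let t(s) be the expected number of days to first reach Meadow from state s, with t(Meadow) = 0. Conditioning on the first day:
t(Hillside) = 1 + 0.4·t(Hillside) + 0.25·t(Marsh)
t(Marsh) = 1 + 0.15·t(Hillside) + 0.4·t(Marsh)
Solving: t(Hillside) = 2.6357, t(Marsh) = 2.3256.
Expected days from Marsh to Meadow: 2.3256.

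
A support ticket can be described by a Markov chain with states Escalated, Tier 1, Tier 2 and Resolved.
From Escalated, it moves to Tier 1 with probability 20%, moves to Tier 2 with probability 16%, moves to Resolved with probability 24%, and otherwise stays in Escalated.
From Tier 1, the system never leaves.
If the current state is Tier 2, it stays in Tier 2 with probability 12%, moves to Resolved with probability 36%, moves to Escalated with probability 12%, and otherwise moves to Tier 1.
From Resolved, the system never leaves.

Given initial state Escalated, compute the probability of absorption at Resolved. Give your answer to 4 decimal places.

0.5283

Let h(s) be the probability of absorption at Resolved starting from transient state s. Then h(Resolved) = 1 and h(Tier 1) = 0. By first-step analysis:
h(Escalated) = 0.4·h(Escalated) + 0.2·0 + 0.16·h(Tier 2) + 0.24·1
h(Tier 2) = 0.12·h(Escalated) + 0.4·0 + 0.12·h(Tier 2) + 0.36·1
Solving: h(Escalated) = 0.5283, h(Tier 2) = 0.4811.
Starting from Escalated, the probability is 0.5283.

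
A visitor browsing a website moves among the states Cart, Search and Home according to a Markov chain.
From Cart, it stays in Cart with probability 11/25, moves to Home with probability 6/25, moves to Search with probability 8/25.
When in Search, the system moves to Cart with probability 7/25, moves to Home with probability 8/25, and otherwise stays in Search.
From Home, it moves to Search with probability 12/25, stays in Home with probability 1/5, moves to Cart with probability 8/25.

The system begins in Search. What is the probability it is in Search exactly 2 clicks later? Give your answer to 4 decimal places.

0.4032

Sum over the intermediate state after 1 click:
P = P(Search→Cart)·P(Cart→Search) + P(Search→Search)·P(Search→Search) + P(Search→Home)·P(Home→Search)
  = 0.28×0.32 + 0.4×0.4 + 0.32×0.48
  = 0.0896 + 0.1600 + 0.1536 = 0.4032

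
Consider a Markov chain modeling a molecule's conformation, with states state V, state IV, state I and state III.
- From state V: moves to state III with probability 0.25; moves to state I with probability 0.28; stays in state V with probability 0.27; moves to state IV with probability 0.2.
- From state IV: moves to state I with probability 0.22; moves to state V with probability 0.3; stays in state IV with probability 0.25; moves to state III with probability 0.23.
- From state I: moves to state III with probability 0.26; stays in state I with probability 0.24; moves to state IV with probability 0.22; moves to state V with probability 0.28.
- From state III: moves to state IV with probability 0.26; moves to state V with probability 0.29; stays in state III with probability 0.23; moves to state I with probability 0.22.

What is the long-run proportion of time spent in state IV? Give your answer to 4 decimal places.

Let the stationary distribution be π with π = πP and π_1 + π_2 + π_3 + π_4 = 1.
π_1 = 0.27·π_1 + 0.3·π_2 + 0.28·π_3 + 0.29·π_4
π_2 = 0.2·π_1 + 0.25·π_2 + 0.22·π_3 + 0.26·π_4
π_3 = 0.28·π_1 + 0.22·π_2 + 0.24·π_3 + 0.22·π_4
Solving with the normalization constraint gives π = (0.2842, 0.2310, 0.2419, 0.2429).
So the stationary probability of state IV is 0.2310.

0.2310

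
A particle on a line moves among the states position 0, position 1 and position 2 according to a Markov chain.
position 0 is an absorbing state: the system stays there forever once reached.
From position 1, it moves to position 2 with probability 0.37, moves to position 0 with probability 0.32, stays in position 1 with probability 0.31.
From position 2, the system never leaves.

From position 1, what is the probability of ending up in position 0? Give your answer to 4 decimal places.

Let h(s) be the probability of absorption at position 0 starting from transient state s. Then h(position 0) = 1 and h(position 2) = 0. By first-step analysis:
h(position 1) = 0.32·1 + 0.31·h(position 1) + 0.37·0
Solving: h(position 1) = 0.4638.
Starting from position 1, the probability is 0.4638.

0.4638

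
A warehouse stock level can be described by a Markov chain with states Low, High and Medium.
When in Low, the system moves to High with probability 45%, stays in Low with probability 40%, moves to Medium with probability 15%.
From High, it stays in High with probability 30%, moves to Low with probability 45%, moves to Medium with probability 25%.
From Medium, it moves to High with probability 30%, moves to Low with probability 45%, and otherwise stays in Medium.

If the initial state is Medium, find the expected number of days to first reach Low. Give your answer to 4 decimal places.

2.2222

Let t(s) be the expected number of days to first reach Low from state s, with t(Low) = 0. Conditioning on the first day:
t(High) = 1 + 0.3·t(High) + 0.25·t(Medium)
t(Medium) = 1 + 0.3·t(High) + 0.25·t(Medium)
Solving: t(High) = 2.2222, t(Medium) = 2.2222.
Expected days from Medium to Low: 2.2222.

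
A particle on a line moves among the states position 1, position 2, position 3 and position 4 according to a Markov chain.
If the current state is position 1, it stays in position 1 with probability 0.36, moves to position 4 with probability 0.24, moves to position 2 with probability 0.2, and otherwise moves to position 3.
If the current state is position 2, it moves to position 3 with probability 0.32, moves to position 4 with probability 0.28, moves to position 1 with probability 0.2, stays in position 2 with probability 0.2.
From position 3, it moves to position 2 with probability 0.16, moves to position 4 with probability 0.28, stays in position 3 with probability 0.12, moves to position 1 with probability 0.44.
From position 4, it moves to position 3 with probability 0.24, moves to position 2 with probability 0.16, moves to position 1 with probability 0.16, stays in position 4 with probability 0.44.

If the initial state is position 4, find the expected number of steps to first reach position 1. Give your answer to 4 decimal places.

4.3478

Let t(s) be the expected number of steps to first reach position 1 from state s, with t(position 1) = 0. Conditioning on the first step:
t(position 2) = 1 + 0.2·t(position 2) + 0.32·t(position 3) + 0.28·t(position 4)
t(position 3) = 1 + 0.16·t(position 2) + 0.12·t(position 3) + 0.28·t(position 4)
t(position 4) = 1 + 0.16·t(position 2) + 0.24·t(position 3) + 0.44·t(position 4)
Solving: t(position 2) = 4.0761, t(position 3) = 3.2609, t(position 4) = 4.3478.
Expected steps from position 4 to position 1: 4.3478.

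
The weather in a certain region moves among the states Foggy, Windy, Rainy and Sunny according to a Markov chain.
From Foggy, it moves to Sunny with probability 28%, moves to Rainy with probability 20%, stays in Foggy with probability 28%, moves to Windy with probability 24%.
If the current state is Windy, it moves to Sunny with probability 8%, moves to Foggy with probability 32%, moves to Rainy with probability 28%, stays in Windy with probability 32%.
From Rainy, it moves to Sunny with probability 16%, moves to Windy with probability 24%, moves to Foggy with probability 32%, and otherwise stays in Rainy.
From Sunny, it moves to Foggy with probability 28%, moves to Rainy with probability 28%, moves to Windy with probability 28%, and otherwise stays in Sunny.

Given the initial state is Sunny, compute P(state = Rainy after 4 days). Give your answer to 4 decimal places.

0.2559

Propagate the distribution vector 4 days from Sunny.
After 0 days: (0.0000, 0.0000, 0.0000, 1.0000)
After 1 day: (0.2800, 0.2800, 0.2800, 0.1600)
After 2 days: (0.3024, 0.2688, 0.2576, 0.1712)
After 3 days: (0.3011, 0.2684, 0.2558, 0.1748)
After 4 days: (0.3010, 0.2685, 0.2559, 0.1747)
P(in Rainy after 4 days) = 0.2559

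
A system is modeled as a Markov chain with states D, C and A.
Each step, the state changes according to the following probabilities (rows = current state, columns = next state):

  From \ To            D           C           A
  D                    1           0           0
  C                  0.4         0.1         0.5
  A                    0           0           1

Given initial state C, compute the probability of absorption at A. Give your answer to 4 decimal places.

Let h(s) be the probability of absorption at A starting from transient state s. Then h(A) = 1 and h(D) = 0. By first-step analysis:
h(C) = 0.4·0 + 0.1·h(C) + 0.5·1
Solving: h(C) = 0.5556.
Starting from C, the probability is 0.5556.

0.5556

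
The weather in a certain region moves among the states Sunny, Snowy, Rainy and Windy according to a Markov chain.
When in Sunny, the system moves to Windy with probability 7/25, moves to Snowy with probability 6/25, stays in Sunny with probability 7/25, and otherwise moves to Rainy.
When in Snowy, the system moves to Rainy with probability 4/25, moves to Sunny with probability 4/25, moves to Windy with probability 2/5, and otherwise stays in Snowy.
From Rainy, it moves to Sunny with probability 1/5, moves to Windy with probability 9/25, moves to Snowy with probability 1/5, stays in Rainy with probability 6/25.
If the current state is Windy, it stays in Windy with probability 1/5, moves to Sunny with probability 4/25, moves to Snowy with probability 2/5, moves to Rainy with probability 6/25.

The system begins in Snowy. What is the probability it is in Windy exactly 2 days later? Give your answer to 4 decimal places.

Propagate the distribution vector 2 days from Snowy.
After 0 days: (0.0000, 1.0000, 0.0000, 0.0000)
After 1 day: (0.1600, 0.2800, 0.1600, 0.4000)
After 2 days: (0.1856, 0.3088, 0.2112, 0.2944)
P(in Windy after 2 days) = 0.2944

0.2944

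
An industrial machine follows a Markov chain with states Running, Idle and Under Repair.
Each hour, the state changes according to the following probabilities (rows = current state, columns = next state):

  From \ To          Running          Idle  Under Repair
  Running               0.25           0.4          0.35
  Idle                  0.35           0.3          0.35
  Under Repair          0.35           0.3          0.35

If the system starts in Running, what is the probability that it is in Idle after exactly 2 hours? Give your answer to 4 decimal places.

Sum over the intermediate state after 1 hour:
P = P(Running→Running)·P(Running→Idle) + P(Running→Idle)·P(Idle→Idle) + P(Running→Under Repair)·P(Under Repair→Idle)
  = 0.25×0.4 + 0.4×0.3 + 0.35×0.3
  = 0.1000 + 0.1200 + 0.1050 = 0.3250

0.3250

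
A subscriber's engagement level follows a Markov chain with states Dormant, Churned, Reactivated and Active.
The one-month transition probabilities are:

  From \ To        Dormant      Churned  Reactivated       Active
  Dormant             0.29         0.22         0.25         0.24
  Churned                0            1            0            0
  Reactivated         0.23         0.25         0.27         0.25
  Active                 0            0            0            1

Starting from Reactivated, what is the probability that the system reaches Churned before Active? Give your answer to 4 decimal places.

Let h(s) be the probability of absorption at Churned starting from transient state s. Then h(Churned) = 1 and h(Active) = 0. By first-step analysis:
h(Dormant) = 0.29·h(Dormant) + 0.22·1 + 0.25·h(Reactivated) + 0.24·0
h(Reactivated) = 0.23·h(Dormant) + 0.25·1 + 0.27·h(Reactivated) + 0.25·0
Solving: h(Dormant) = 0.4842, h(Reactivated) = 0.4950.
Starting from Reactivated, the probability is 0.4950.

0.4950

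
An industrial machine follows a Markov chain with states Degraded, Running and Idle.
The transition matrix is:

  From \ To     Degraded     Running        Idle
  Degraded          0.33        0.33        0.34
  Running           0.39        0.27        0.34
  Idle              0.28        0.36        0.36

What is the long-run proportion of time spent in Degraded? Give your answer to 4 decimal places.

Let the stationary distribution be π with π = πP and π_1 + π_2 + π_3 = 1.
π_1 = 0.33·π_1 + 0.39·π_2 + 0.28·π_3
π_2 = 0.33·π_1 + 0.27·π_2 + 0.36·π_3
Solving with the normalization constraint gives π = (0.3319, 0.3211, 0.3469).
So the stationary probability of Degraded is 0.3319.

0.3319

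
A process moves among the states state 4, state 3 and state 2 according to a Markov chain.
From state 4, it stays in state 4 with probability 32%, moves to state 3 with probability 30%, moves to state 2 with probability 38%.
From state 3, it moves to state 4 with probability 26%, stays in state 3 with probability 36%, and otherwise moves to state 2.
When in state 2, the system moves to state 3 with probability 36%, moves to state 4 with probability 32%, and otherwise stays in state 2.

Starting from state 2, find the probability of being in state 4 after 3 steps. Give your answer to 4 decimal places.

0.2996

Propagate the distribution vector 3 steps from state 2.
After 0 steps: (0.0000, 0.0000, 1.0000)
After 1 step: (0.3200, 0.3600, 0.3200)
After 2 steps: (0.2984, 0.3408, 0.3608)
After 3 steps: (0.2996, 0.3421, 0.3584)
P(in state 4 after 3 steps) = 0.2996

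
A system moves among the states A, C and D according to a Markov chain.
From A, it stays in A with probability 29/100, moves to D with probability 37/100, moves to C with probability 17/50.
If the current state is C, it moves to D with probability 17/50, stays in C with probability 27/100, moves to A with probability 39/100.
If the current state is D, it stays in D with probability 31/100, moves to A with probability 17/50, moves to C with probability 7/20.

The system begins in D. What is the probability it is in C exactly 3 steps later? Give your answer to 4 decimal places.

Propagate the distribution vector 3 steps from D.
After 0 steps: (0.0000, 0.0000, 1.0000)
After 1 step: (0.3400, 0.3500, 0.3100)
After 2 steps: (0.3405, 0.3186, 0.3409)
After 3 steps: (0.3389, 0.3211, 0.3400)
P(in C after 3 steps) = 0.3211

0.3211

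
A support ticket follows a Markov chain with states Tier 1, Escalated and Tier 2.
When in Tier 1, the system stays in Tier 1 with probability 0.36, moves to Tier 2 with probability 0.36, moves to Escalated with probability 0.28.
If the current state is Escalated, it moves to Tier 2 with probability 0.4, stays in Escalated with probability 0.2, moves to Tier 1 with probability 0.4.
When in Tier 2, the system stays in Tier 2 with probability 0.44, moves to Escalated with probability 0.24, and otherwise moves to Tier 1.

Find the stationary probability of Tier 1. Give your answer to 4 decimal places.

Let the stationary distribution be π with π = πP and π_1 + π_2 + π_3 = 1.
π_1 = 0.36·π_1 + 0.4·π_2 + 0.32·π_3
π_2 = 0.28·π_1 + 0.2·π_2 + 0.24·π_3
Solving with the normalization constraint gives π = (0.3537, 0.2444, 0.4019).
So the stationary probability of Tier 1 is 0.3537.

0.3537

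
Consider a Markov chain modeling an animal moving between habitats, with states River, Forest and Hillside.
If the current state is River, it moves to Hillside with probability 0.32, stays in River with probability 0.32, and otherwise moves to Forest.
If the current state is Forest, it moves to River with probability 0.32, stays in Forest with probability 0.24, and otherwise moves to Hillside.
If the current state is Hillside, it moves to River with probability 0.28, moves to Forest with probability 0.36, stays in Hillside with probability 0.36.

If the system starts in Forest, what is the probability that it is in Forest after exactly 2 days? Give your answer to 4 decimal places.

Sum over the intermediate state after 1 day:
P = P(Forest→River)·P(River→Forest) + P(Forest→Forest)·P(Forest→Forest) + P(Forest→Hillside)·P(Hillside→Forest)
  = 0.32×0.36 + 0.24×0.24 + 0.44×0.36
  = 0.1152 + 0.0576 + 0.1584 = 0.3312

0.3312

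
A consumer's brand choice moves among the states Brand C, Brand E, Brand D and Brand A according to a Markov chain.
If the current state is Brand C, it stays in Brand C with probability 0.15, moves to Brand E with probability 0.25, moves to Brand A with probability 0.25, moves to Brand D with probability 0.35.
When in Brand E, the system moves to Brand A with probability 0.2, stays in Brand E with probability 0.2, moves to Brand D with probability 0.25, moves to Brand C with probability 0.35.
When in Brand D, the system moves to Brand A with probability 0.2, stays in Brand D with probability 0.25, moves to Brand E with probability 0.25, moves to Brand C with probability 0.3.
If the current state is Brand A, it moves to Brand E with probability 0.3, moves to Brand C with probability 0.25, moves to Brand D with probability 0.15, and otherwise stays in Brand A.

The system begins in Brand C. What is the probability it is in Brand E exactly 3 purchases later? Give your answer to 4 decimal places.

0.2491

Propagate the distribution vector 3 purchases from Brand C.
After 0 purchases: (1.0000, 0.0000, 0.0000, 0.0000)
After 1 purchase: (0.1500, 0.2500, 0.3500, 0.2500)
After 2 purchases: (0.2775, 0.2500, 0.2400, 0.2325)
After 3 purchases: (0.2593, 0.2491, 0.2545, 0.2371)
P(in Brand E after 3 purchases) = 0.2491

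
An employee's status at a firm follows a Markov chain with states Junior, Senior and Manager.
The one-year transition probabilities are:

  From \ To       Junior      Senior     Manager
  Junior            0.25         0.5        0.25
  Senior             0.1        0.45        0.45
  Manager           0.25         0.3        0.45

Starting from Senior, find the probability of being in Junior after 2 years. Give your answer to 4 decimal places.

0.1825

Sum over the intermediate state after 1 year:
P = P(Senior→Junior)·P(Junior→Junior) + P(Senior→Senior)·P(Senior→Junior) + P(Senior→Manager)·P(Manager→Junior)
  = 0.1×0.25 + 0.45×0.1 + 0.45×0.25
  = 0.0250 + 0.0450 + 0.1125 = 0.1825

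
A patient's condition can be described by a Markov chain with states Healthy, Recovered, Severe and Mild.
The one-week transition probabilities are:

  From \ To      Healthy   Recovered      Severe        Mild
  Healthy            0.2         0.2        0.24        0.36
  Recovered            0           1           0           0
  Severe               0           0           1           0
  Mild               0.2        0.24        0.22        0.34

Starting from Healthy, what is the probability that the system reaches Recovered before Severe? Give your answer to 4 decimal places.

Let h(s) be the probability of absorption at Recovered starting from transient state s. Then h(Recovered) = 1 and h(Severe) = 0. By first-step analysis:
h(Healthy) = 0.2·h(Healthy) + 0.2·1 + 0.24·0 + 0.36·h(Mild)
h(Mild) = 0.2·h(Healthy) + 0.24·1 + 0.22·0 + 0.34·h(Mild)
Solving: h(Healthy) = 0.4789, h(Mild) = 0.5088.
Starting from Healthy, the probability is 0.4789.

0.4789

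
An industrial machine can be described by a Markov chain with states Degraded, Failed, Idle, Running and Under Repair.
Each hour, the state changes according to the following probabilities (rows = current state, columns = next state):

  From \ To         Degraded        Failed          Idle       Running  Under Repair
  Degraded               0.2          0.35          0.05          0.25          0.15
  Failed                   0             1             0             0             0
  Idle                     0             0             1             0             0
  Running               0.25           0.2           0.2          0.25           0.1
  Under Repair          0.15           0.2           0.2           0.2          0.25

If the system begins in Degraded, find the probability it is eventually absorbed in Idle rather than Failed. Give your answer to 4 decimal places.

Let h(s) be the probability of absorption at Idle starting from transient state s. Then h(Idle) = 1 and h(Failed) = 0. By first-step analysis:
h(Degraded) = 0.2·h(Degraded) + 0.35·0 + 0.05·1 + 0.25·h(Running) + 0.15·h(Under Repair)
h(Running) = 0.25·h(Degraded) + 0.2·0 + 0.2·1 + 0.25·h(Running) + 0.1·h(Under Repair)
h(Under Repair) = 0.15·h(Degraded) + 0.2·0 + 0.2·1 + 0.2·h(Running) + 0.25·h(Under Repair)
Solving: h(Degraded) = 0.2733, h(Running) = 0.4154, h(Under Repair) = 0.4321.
Starting from Degraded, the probability is 0.2733.

0.2733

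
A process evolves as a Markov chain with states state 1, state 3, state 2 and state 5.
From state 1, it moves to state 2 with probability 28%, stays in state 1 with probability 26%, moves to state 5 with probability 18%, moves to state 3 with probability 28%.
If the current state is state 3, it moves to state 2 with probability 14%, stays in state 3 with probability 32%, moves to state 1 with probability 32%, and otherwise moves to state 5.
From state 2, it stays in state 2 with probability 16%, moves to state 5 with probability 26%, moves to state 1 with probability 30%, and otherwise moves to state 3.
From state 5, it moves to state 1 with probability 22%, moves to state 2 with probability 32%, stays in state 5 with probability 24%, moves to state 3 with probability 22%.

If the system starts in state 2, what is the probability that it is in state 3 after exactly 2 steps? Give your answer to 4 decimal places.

Propagate the distribution vector 2 steps from state 2.
After 0 steps: (0.0000, 0.0000, 1.0000, 0.0000)
After 1 step: (0.3000, 0.2800, 0.1600, 0.2600)
After 2 steps: (0.2728, 0.2756, 0.2320, 0.2196)
P(in state 3 after 2 steps) = 0.2756

0.2756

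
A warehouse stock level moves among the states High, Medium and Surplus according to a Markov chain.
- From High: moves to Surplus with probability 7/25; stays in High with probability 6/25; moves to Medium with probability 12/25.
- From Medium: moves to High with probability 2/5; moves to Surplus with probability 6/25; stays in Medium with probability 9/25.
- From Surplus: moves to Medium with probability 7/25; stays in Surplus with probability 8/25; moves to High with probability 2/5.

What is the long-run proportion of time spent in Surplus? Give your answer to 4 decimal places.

Let the stationary distribution be π with π = πP and π_1 + π_2 + π_3 = 1.
π_1 = 0.24·π_1 + 0.4·π_2 + 0.4·π_3
π_2 = 0.48·π_1 + 0.36·π_2 + 0.28·π_3
Solving with the normalization constraint gives π = (0.3448, 0.3793, 0.2759).
So the stationary probability of Surplus is 0.2759.

0.2759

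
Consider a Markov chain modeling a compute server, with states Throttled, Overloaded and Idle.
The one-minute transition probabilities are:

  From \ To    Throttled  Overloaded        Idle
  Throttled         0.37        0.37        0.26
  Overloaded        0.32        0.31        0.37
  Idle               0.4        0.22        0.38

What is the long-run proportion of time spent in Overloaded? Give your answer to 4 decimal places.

Let the stationary distribution be π with π = πP and π_1 + π_2 + π_3 = 1.
π_1 = 0.37·π_1 + 0.32·π_2 + 0.4·π_3
π_2 = 0.37·π_1 + 0.31·π_2 + 0.22·π_3
Solving with the normalization constraint gives π = (0.3649, 0.3019, 0.3332).
So the stationary probability of Overloaded is 0.3019.

0.3019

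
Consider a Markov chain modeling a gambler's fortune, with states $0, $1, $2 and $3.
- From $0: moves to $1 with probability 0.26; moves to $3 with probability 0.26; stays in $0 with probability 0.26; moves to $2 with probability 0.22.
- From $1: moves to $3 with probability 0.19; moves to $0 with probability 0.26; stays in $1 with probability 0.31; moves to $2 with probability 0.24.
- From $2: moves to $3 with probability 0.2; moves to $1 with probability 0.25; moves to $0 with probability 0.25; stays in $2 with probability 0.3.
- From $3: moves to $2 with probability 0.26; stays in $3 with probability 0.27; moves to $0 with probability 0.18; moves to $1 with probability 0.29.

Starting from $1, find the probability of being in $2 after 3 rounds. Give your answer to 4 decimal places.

Propagate the distribution vector 3 rounds from $1.
After 0 rounds: (0.0000, 1.0000, 0.0000, 0.0000)
After 1 round: (0.2600, 0.3100, 0.2400, 0.1900)
After 2 rounds: (0.2424, 0.2788, 0.2530, 0.2258)
After 3 rounds: (0.2394, 0.2782, 0.2548, 0.2276)
P(in $2 after 3 rounds) = 0.2548

0.2548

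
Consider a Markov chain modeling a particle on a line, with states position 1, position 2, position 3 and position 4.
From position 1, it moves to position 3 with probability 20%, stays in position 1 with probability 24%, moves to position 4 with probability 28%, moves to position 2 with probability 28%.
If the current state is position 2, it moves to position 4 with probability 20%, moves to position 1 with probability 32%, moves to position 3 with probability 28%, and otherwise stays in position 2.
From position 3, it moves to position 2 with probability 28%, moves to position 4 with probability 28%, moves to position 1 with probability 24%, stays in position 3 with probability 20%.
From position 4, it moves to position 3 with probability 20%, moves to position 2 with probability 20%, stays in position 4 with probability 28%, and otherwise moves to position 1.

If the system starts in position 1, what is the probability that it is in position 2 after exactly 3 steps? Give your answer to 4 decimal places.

Propagate the distribution vector 3 steps from position 1.
After 0 steps: (1.0000, 0.0000, 0.0000, 0.0000)
After 1 step: (0.2400, 0.2800, 0.2000, 0.2800)
After 2 steps: (0.2848, 0.2352, 0.2224, 0.2576)
After 3 steps: (0.2794, 0.2406, 0.2188, 0.2612)
P(in position 2 after 3 steps) = 0.2406

0.2406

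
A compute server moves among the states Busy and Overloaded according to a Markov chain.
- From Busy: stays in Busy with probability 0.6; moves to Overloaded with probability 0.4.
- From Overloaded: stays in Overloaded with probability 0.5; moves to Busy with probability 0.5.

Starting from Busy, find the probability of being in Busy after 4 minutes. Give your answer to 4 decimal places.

0.5556

Propagate the distribution vector 4 minutes from Busy.
After 0 minutes: (1.0000, 0.0000)
After 1 minute: (0.6000, 0.4000)
After 2 minutes: (0.5600, 0.4400)
After 3 minutes: (0.5560, 0.4440)
After 4 minutes: (0.5556, 0.4444)
P(in Busy after 4 minutes) = 0.5556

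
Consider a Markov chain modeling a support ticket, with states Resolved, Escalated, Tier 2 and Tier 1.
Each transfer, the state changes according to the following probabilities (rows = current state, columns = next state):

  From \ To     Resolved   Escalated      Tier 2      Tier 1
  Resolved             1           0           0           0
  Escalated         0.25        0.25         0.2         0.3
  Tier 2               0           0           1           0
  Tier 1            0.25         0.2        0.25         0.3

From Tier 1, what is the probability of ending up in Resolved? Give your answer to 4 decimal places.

Let h(s) be the probability of absorption at Resolved starting from transient state s. Then h(Resolved) = 1 and h(Tier 2) = 0. By first-step analysis:
h(Escalated) = 0.25·1 + 0.25·h(Escalated) + 0.2·0 + 0.3·h(Tier 1)
h(Tier 1) = 0.25·1 + 0.2·h(Escalated) + 0.25·0 + 0.3·h(Tier 1)
Solving: h(Escalated) = 0.5376, h(Tier 1) = 0.5108.
Starting from Tier 1, the probability is 0.5108.

0.5108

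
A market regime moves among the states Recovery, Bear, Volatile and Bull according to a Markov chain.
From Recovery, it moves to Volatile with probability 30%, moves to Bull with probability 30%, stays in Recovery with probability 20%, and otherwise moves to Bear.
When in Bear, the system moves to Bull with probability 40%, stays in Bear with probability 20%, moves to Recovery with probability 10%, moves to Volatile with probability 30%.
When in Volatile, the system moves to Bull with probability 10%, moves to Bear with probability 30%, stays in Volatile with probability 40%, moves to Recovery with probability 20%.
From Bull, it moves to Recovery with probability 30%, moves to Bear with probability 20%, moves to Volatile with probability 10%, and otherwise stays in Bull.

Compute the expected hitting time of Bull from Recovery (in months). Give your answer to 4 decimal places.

3.8961

Let t(s) be the expected number of months to first reach Bull from state s, with t(Bull) = 0. Conditioning on the first month:
t(Recovery) = 1 + 0.2·t(Recovery) + 0.2·t(Bear) + 0.3·t(Volatile)
t(Bear) = 1 + 0.1·t(Recovery) + 0.2·t(Bear) + 0.3·t(Volatile)
t(Volatile) = 1 + 0.2·t(Recovery) + 0.3·t(Bear) + 0.4·t(Volatile)
Solving: t(Recovery) = 3.8961, t(Bear) = 3.5065, t(Volatile) = 4.7186.
Expected months from Recovery to Bull: 3.8961.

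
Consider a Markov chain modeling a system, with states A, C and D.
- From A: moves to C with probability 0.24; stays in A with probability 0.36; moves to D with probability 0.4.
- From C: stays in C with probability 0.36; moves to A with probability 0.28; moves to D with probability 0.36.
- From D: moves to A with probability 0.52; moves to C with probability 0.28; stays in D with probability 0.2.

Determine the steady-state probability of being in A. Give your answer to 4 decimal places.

Let the stationary distribution be π with π = πP and π_1 + π_2 + π_3 = 1.
π_1 = 0.36·π_1 + 0.28·π_2 + 0.52·π_3
π_2 = 0.24·π_1 + 0.36·π_2 + 0.28·π_3
Solving with the normalization constraint gives π = (0.3888, 0.2874, 0.3238).
So the stationary probability of A is 0.3888.

0.3888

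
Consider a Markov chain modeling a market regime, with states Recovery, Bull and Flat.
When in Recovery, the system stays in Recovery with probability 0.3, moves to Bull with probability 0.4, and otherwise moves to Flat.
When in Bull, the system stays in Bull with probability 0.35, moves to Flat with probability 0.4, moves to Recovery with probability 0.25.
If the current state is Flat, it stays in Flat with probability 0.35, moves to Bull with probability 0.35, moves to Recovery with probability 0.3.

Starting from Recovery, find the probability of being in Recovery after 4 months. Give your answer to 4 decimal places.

0.2818

Propagate the distribution vector 4 months from Recovery.
After 0 months: (1.0000, 0.0000, 0.0000)
After 1 month: (0.3000, 0.4000, 0.3000)
After 2 months: (0.2800, 0.3650, 0.3550)
After 3 months: (0.2818, 0.3640, 0.3543)
After 4 months: (0.2818, 0.3641, 0.3541)
P(in Recovery after 4 months) = 0.2818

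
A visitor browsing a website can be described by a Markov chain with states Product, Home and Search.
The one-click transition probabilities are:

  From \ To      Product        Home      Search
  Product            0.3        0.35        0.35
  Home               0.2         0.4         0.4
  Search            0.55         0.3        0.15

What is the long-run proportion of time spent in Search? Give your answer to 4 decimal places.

0.3063

Let the stationary distribution be π with π = πP and π_1 + π_2 + π_3 = 1.
π_1 = 0.3·π_1 + 0.2·π_2 + 0.55·π_3
π_2 = 0.35·π_1 + 0.4·π_2 + 0.3·π_3
Solving with the normalization constraint gives π = (0.3414, 0.3523, 0.3063).
So the stationary probability of Search is 0.3063.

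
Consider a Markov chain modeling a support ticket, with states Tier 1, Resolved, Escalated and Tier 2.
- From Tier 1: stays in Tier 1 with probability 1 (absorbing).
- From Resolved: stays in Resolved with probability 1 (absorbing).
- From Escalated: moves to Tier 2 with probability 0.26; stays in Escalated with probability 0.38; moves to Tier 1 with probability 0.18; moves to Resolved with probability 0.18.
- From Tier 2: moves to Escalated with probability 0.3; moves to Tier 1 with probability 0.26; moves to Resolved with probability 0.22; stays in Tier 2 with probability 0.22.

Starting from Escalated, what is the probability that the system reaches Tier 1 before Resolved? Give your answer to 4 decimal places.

Let h(s) be the probability of absorption at Tier 1 starting from transient state s. Then h(Tier 1) = 1 and h(Resolved) = 0. By first-step analysis:
h(Escalated) = 0.18·1 + 0.18·0 + 0.38·h(Escalated) + 0.26·h(Tier 2)
h(Tier 2) = 0.26·1 + 0.22·0 + 0.3·h(Escalated) + 0.22·h(Tier 2)
Solving: h(Escalated) = 0.5128, h(Tier 2) = 0.5306.
Starting from Escalated, the probability is 0.5128.

0.5128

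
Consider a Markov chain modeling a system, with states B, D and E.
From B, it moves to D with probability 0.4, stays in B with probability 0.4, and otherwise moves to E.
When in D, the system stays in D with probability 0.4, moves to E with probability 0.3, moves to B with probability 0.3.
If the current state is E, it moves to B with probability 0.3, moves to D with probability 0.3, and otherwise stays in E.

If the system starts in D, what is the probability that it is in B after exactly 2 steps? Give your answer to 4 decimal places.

0.3300

Sum over the intermediate state after 1 step:
P = P(D→B)·P(B→B) + P(D→D)·P(D→B) + P(D→E)·P(E→B)
  = 0.3×0.4 + 0.4×0.3 + 0.3×0.3
  = 0.1200 + 0.1200 + 0.0900 = 0.3300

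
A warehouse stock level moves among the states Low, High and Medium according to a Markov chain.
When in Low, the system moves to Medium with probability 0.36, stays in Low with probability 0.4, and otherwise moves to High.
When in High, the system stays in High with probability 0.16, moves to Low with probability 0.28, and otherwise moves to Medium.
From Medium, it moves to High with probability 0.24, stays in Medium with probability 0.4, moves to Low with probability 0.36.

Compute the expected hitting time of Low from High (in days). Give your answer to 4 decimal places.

3.1385

Let t(s) be the expected number of days to first reach Low from state s, with t(Low) = 0. Conditioning on the first day:
t(High) = 1 + 0.16·t(High) + 0.56·t(Medium)
t(Medium) = 1 + 0.24·t(High) + 0.4·t(Medium)
Solving: t(High) = 3.1385, t(Medium) = 2.9221.
Expected days from High to Low: 3.1385.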